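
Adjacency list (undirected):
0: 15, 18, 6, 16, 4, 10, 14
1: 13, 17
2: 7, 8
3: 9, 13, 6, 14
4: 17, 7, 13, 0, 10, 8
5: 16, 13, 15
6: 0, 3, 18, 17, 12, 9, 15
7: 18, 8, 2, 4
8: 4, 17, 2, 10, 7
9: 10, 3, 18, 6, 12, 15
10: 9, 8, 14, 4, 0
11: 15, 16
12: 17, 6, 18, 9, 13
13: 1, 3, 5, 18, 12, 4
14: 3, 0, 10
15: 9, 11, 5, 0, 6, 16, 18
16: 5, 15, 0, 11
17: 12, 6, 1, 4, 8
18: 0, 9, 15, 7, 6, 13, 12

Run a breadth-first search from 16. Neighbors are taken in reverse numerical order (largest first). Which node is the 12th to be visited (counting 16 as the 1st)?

4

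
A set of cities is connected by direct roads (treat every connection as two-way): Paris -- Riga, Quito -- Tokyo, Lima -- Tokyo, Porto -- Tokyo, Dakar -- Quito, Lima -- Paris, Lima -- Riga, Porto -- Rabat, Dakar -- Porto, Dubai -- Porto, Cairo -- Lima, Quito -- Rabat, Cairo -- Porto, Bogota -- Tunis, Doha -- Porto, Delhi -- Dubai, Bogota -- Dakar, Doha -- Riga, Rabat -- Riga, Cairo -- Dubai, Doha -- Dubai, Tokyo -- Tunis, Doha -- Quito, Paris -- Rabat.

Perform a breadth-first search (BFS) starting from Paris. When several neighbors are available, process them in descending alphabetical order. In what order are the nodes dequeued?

Visit Paris; enqueue Riga, Rabat, Lima → queue [Riga, Rabat, Lima]
Visit Riga; enqueue Doha → queue [Rabat, Lima, Doha]
Visit Rabat; enqueue Quito, Porto → queue [Lima, Doha, Quito, Porto]
Visit Lima; enqueue Tokyo, Cairo → queue [Doha, Quito, Porto, Tokyo, Cairo]
Visit Doha; enqueue Dubai → queue [Quito, Porto, Tokyo, Cairo, Dubai]
Visit Quito; enqueue Dakar → queue [Porto, Tokyo, Cairo, Dubai, Dakar]
Visit Porto → queue [Tokyo, Cairo, Dubai, Dakar]
Visit Tokyo; enqueue Tunis → queue [Cairo, Dubai, Dakar, Tunis]
Visit Cairo → queue [Dubai, Dakar, Tunis]
Visit Dubai; enqueue Delhi → queue [Dakar, Tunis, Delhi]
Visit Dakar; enqueue Bogota → queue [Tunis, Delhi, Bogota]
Visit Tunis → queue [Delhi, Bogota]
Visit Delhi → queue [Bogota]
Visit Bogota → queue []

Paris, Riga, Rabat, Lima, Doha, Quito, Porto, Tokyo, Cairo, Dubai, Dakar, Tunis, Delhi, Bogota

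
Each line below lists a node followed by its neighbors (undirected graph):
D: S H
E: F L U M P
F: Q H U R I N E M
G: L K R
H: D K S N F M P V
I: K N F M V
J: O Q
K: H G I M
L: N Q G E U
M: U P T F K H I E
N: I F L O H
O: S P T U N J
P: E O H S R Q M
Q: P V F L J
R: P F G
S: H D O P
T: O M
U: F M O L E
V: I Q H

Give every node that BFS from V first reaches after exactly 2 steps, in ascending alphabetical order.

Level 0: V
Level 1: H, I, Q
Level 2: D, F, J, K, L, M, N, P, S
Level 3: E, G, O, R, T, U

D, F, J, K, L, M, N, P, S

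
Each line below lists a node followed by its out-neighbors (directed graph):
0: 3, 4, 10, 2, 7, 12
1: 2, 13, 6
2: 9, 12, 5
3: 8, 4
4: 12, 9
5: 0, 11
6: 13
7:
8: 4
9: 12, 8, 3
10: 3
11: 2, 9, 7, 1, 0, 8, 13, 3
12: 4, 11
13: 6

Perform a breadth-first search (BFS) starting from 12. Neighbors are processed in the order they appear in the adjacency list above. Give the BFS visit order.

Visit 12; enqueue 4, 11 → queue [4, 11]
Visit 4; enqueue 9 → queue [11, 9]
Visit 11; enqueue 2, 7, 1, 0, 8, 13, 3 → queue [9, 2, 7, 1, 0, 8, 13, 3]
Visit 9 → queue [2, 7, 1, 0, 8, 13, 3]
Visit 2; enqueue 5 → queue [7, 1, 0, 8, 13, 3, 5]
Visit 7 → queue [1, 0, 8, 13, 3, 5]
Visit 1; enqueue 6 → queue [0, 8, 13, 3, 5, 6]
Visit 0; enqueue 10 → queue [8, 13, 3, 5, 6, 10]
Visit 8 → queue [13, 3, 5, 6, 10]
Visit 13 → queue [3, 5, 6, 10]
Visit 3 → queue [5, 6, 10]
Visit 5 → queue [6, 10]
Visit 6 → queue [10]
Visit 10 → queue []

12, 4, 11, 9, 2, 7, 1, 0, 8, 13, 3, 5, 6, 10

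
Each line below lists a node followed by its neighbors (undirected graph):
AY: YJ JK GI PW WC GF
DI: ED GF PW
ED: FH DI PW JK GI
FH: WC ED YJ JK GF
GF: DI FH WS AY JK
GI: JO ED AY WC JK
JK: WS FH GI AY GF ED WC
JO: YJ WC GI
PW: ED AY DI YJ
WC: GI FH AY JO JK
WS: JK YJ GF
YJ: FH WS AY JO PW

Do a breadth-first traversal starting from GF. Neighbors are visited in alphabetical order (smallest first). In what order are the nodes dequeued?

GF, AY, DI, FH, JK, WS, GI, PW, WC, YJ, ED, JO

Visit GF; enqueue AY, DI, FH, JK, WS → queue [AY, DI, FH, JK, WS]
Visit AY; enqueue GI, PW, WC, YJ → queue [DI, FH, JK, WS, GI, PW, WC, YJ]
Visit DI; enqueue ED → queue [FH, JK, WS, GI, PW, WC, YJ, ED]
Visit FH → queue [JK, WS, GI, PW, WC, YJ, ED]
Visit JK → queue [WS, GI, PW, WC, YJ, ED]
Visit WS → queue [GI, PW, WC, YJ, ED]
Visit GI; enqueue JO → queue [PW, WC, YJ, ED, JO]
Visit PW → queue [WC, YJ, ED, JO]
Visit WC → queue [YJ, ED, JO]
Visit YJ → queue [ED, JO]
Visit ED → queue [JO]
Visit JO → queue []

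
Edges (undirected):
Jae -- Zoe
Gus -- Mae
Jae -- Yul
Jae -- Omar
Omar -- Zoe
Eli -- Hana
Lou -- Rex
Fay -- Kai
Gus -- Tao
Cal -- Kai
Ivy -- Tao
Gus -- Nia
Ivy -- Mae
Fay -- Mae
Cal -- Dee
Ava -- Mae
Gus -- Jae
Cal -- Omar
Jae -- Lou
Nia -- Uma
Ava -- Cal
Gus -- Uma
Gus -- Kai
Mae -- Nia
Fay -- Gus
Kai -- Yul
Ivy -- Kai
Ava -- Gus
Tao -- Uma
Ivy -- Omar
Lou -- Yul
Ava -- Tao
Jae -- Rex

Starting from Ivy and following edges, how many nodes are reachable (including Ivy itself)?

17

BFS from Ivy visits: Ivy, Tao, Omar, Mae, Kai, Uma, Gus, Ava, Zoe, Jae, Cal, Nia, Fay, Yul, Rex, Lou, Dee
Reachable nodes: 17 of 19 total.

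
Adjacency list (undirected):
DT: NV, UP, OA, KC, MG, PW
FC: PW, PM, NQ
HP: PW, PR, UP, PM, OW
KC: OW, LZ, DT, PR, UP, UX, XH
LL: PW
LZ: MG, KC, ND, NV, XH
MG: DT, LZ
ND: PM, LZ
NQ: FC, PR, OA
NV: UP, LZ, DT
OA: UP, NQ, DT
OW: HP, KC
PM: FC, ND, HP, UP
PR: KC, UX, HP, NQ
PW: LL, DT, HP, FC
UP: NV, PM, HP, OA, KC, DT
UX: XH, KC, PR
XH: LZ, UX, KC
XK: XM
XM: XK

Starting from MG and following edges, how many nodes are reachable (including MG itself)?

18

BFS from MG visits: MG, DT, LZ, NV, UP, OA, KC, PW, ND, XH, PM, HP, NQ, OW, PR, UX, LL, FC
Reachable nodes: 18 of 20 total.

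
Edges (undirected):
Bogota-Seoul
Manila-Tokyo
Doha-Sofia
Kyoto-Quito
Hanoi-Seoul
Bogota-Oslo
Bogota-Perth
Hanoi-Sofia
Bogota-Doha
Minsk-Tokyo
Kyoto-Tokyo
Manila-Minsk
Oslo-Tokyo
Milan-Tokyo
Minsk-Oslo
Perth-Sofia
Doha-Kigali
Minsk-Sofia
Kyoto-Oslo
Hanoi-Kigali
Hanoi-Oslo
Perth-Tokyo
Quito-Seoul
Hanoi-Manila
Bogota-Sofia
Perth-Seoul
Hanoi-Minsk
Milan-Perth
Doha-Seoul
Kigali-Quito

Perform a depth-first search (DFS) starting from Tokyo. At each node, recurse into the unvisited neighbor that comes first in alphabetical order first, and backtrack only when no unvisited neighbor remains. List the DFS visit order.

Visit Tokyo
Tokyo → Kyoto
Kyoto → Oslo
Oslo → Bogota
Bogota → Doha
Doha → Kigali
Kigali → Hanoi
Hanoi → Manila
Manila → Minsk
Minsk → Sofia
Sofia → Perth
Perth → Milan
Perth → Seoul
Seoul → Quito

Tokyo -> Kyoto -> Oslo -> Bogota -> Doha -> Kigali -> Hanoi -> Manila -> Minsk -> Sofia -> Perth -> Milan -> Seoul -> Quito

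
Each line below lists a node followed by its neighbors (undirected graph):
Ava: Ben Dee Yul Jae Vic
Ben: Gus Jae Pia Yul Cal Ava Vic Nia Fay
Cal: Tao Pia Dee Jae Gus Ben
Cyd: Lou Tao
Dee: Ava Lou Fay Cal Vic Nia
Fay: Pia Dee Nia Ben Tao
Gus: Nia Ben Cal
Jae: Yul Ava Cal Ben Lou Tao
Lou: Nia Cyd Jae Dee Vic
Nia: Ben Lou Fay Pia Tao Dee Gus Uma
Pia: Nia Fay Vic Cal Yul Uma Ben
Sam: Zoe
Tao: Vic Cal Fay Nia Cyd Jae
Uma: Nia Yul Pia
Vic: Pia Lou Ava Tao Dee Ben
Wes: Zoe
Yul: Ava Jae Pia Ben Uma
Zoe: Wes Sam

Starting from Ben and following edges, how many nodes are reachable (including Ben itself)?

BFS from Ben visits: Ben, Gus, Jae, Pia, Yul, Cal, Ava, Vic, Nia, Fay, Lou, Tao, Uma, Dee, Cyd
Reachable nodes: 15 of 18 total.

15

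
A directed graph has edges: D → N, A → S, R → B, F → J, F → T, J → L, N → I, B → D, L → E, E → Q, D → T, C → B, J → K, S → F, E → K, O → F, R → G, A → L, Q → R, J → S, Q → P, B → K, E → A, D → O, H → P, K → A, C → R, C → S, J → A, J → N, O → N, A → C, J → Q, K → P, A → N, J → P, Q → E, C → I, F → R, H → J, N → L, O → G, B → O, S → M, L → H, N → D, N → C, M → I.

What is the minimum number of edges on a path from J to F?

Level 0: J
Level 1: A, K, L, N, P, Q, S
Level 2: C, D, E, F, H, I, M, R
Level 3: B, G, O, T
F first appears at level 2.

2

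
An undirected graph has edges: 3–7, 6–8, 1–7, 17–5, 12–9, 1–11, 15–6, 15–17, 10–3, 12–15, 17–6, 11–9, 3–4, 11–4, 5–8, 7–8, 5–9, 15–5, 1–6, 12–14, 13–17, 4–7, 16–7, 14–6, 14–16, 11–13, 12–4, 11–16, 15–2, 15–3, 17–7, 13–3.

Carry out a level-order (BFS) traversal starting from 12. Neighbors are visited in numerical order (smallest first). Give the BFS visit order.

Visit 12; enqueue 4, 9, 14, 15 → queue [4, 9, 14, 15]
Visit 4; enqueue 3, 7, 11 → queue [9, 14, 15, 3, 7, 11]
Visit 9; enqueue 5 → queue [14, 15, 3, 7, 11, 5]
Visit 14; enqueue 6, 16 → queue [15, 3, 7, 11, 5, 6, 16]
Visit 15; enqueue 2, 17 → queue [3, 7, 11, 5, 6, 16, 2, 17]
Visit 3; enqueue 10, 13 → queue [7, 11, 5, 6, 16, 2, 17, 10, 13]
Visit 7; enqueue 1, 8 → queue [11, 5, 6, 16, 2, 17, 10, 13, 1, 8]
Visit 11 → queue [5, 6, 16, 2, 17, 10, 13, 1, 8]
Visit 5 → queue [6, 16, 2, 17, 10, 13, 1, 8]
Visit 6 → queue [16, 2, 17, 10, 13, 1, 8]
Visit 16 → queue [2, 17, 10, 13, 1, 8]
Visit 2 → queue [17, 10, 13, 1, 8]
Visit 17 → queue [10, 13, 1, 8]
Visit 10 → queue [13, 1, 8]
Visit 13 → queue [1, 8]
Visit 1 → queue [8]
Visit 8 → queue []

12 -> 4 -> 9 -> 14 -> 15 -> 3 -> 7 -> 11 -> 5 -> 6 -> 16 -> 2 -> 17 -> 10 -> 13 -> 1 -> 8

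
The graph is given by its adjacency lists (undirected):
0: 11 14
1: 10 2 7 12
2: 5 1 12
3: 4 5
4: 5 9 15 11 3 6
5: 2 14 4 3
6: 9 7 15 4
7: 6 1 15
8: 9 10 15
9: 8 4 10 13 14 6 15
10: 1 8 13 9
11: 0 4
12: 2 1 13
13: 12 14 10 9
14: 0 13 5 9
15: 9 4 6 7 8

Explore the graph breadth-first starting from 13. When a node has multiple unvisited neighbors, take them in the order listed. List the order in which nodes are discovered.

Visit 13; enqueue 12, 14, 10, 9 → queue [12, 14, 10, 9]
Visit 12; enqueue 2, 1 → queue [14, 10, 9, 2, 1]
Visit 14; enqueue 0, 5 → queue [10, 9, 2, 1, 0, 5]
Visit 10; enqueue 8 → queue [9, 2, 1, 0, 5, 8]
Visit 9; enqueue 4, 6, 15 → queue [2, 1, 0, 5, 8, 4, 6, 15]
Visit 2 → queue [1, 0, 5, 8, 4, 6, 15]
Visit 1; enqueue 7 → queue [0, 5, 8, 4, 6, 15, 7]
Visit 0; enqueue 11 → queue [5, 8, 4, 6, 15, 7, 11]
Visit 5; enqueue 3 → queue [8, 4, 6, 15, 7, 11, 3]
Visit 8 → queue [4, 6, 15, 7, 11, 3]
Visit 4 → queue [6, 15, 7, 11, 3]
Visit 6 → queue [15, 7, 11, 3]
Visit 15 → queue [7, 11, 3]
Visit 7 → queue [11, 3]
Visit 11 → queue [3]
Visit 3 → queue []

13, 12, 14, 10, 9, 2, 1, 0, 5, 8, 4, 6, 15, 7, 11, 3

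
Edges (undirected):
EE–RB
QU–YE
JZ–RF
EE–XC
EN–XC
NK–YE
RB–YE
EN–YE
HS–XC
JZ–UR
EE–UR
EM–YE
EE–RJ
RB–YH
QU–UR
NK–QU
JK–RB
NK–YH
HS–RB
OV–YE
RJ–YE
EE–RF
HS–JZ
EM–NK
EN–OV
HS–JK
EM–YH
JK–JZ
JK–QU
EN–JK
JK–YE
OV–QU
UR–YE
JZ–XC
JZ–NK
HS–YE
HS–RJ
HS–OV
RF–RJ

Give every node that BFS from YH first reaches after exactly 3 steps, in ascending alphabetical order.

EN, OV, RF, RJ, UR, XC

Level 0: YH
Level 1: EM, NK, RB
Level 2: EE, HS, JK, JZ, QU, YE
Level 3: EN, OV, RF, RJ, UR, XC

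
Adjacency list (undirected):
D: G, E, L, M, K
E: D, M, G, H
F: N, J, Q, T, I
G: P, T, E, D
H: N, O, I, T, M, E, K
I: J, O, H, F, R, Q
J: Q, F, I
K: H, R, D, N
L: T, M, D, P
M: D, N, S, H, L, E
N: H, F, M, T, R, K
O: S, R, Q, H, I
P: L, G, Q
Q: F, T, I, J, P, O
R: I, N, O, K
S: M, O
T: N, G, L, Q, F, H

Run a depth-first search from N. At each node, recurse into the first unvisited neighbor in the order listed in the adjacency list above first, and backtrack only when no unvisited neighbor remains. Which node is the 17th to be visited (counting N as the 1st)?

E

Visit N
N → H
H → O
O → S
S → M
M → D
D → G
G → P
P → L
L → T
T → Q
Q → F
F → J
J → I
I → R
R → K
G → E

Visit order: N, H, O, S, M, D, G, P, L, T, Q, F, J, I, R, K, E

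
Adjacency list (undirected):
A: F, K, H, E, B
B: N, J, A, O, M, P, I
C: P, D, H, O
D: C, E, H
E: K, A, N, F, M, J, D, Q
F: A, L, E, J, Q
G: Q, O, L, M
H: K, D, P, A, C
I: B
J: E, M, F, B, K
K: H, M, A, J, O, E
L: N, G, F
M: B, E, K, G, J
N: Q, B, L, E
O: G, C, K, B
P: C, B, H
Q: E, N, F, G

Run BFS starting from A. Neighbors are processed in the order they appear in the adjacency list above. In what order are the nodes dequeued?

Visit A; enqueue F, K, H, E, B → queue [F, K, H, E, B]
Visit F; enqueue L, J, Q → queue [K, H, E, B, L, J, Q]
Visit K; enqueue M, O → queue [H, E, B, L, J, Q, M, O]
Visit H; enqueue D, P, C → queue [E, B, L, J, Q, M, O, D, P, C]
Visit E; enqueue N → queue [B, L, J, Q, M, O, D, P, C, N]
Visit B; enqueue I → queue [L, J, Q, M, O, D, P, C, N, I]
Visit L; enqueue G → queue [J, Q, M, O, D, P, C, N, I, G]
Visit J → queue [Q, M, O, D, P, C, N, I, G]
Visit Q → queue [M, O, D, P, C, N, I, G]
Visit M → queue [O, D, P, C, N, I, G]
Visit O → queue [D, P, C, N, I, G]
Visit D → queue [P, C, N, I, G]
Visit P → queue [C, N, I, G]
Visit C → queue [N, I, G]
Visit N → queue [I, G]
Visit I → queue [G]
Visit G → queue []

A, F, K, H, E, B, L, J, Q, M, O, D, P, C, N, I, G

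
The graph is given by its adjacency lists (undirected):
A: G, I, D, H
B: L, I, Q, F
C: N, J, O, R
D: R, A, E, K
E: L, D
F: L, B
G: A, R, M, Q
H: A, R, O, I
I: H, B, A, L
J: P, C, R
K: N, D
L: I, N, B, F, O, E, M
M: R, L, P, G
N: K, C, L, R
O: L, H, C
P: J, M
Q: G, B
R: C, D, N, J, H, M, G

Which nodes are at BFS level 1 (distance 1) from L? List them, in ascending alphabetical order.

B, E, F, I, M, N, O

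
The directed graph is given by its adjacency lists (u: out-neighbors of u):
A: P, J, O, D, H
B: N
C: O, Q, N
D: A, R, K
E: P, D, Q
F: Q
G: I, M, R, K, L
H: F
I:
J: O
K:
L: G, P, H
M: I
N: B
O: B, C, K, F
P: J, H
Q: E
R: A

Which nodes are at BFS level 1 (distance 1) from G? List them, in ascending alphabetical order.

Level 0: G
Level 1: I, K, L, M, R
Level 2: A, H, P
Level 3: D, F, J, O
Level 4: B, C, Q
Level 5: E, N

I, K, L, M, R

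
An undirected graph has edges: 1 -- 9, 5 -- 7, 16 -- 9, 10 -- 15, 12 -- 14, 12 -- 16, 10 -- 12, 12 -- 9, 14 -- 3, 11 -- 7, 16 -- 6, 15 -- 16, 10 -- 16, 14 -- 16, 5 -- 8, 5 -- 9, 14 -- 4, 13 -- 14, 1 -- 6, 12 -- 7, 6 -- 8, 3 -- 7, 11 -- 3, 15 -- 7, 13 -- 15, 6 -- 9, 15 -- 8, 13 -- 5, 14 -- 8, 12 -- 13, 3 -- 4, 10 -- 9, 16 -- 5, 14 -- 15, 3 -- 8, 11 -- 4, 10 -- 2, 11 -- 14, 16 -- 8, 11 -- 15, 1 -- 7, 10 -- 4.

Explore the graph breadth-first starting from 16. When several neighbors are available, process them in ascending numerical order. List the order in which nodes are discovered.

Visit 16; enqueue 5, 6, 8, 9, 10, 12, 14, 15 → queue [5, 6, 8, 9, 10, 12, 14, 15]
Visit 5; enqueue 7, 13 → queue [6, 8, 9, 10, 12, 14, 15, 7, 13]
Visit 6; enqueue 1 → queue [8, 9, 10, 12, 14, 15, 7, 13, 1]
Visit 8; enqueue 3 → queue [9, 10, 12, 14, 15, 7, 13, 1, 3]
Visit 9 → queue [10, 12, 14, 15, 7, 13, 1, 3]
Visit 10; enqueue 2, 4 → queue [12, 14, 15, 7, 13, 1, 3, 2, 4]
Visit 12 → queue [14, 15, 7, 13, 1, 3, 2, 4]
Visit 14; enqueue 11 → queue [15, 7, 13, 1, 3, 2, 4, 11]
Visit 15 → queue [7, 13, 1, 3, 2, 4, 11]
Visit 7 → queue [13, 1, 3, 2, 4, 11]
Visit 13 → queue [1, 3, 2, 4, 11]
Visit 1 → queue [3, 2, 4, 11]
Visit 3 → queue [2, 4, 11]
Visit 2 → queue [4, 11]
Visit 4 → queue [11]
Visit 11 → queue []

16 → 5 → 6 → 8 → 9 → 10 → 12 → 14 → 15 → 7 → 13 → 1 → 3 → 2 → 4 → 11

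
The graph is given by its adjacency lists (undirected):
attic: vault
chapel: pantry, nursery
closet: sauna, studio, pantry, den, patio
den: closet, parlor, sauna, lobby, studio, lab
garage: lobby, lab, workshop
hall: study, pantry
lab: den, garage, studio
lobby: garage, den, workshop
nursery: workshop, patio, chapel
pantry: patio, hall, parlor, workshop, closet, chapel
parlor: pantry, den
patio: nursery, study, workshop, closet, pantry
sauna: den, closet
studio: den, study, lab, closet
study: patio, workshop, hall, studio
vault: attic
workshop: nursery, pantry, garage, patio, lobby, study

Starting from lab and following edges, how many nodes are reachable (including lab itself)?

BFS from lab visits: lab, den, garage, studio, closet, parlor, sauna, lobby, workshop, study, pantry, patio, nursery, hall, chapel
Reachable nodes: 15 of 17 total.

15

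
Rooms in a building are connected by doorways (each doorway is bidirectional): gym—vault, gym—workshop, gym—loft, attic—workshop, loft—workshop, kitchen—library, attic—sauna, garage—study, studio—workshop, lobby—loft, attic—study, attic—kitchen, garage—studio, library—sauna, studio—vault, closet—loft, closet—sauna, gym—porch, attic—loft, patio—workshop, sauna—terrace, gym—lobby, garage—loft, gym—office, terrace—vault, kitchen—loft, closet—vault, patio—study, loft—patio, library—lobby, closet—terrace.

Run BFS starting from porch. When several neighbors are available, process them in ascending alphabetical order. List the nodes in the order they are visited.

porch -> gym -> lobby -> loft -> office -> vault -> workshop -> library -> attic -> closet -> garage -> kitchen -> patio -> studio -> terrace -> sauna -> study

Visit porch; enqueue gym → queue [gym]
Visit gym; enqueue lobby, loft, office, vault, workshop → queue [lobby, loft, office, vault, workshop]
Visit lobby; enqueue library → queue [loft, office, vault, workshop, library]
Visit loft; enqueue attic, closet, garage, kitchen, patio → queue [office, vault, workshop, library, attic, closet, garage, kitchen, patio]
Visit office → queue [vault, workshop, library, attic, closet, garage, kitchen, patio]
Visit vault; enqueue studio, terrace → queue [workshop, library, attic, closet, garage, kitchen, patio, studio, terrace]
Visit workshop → queue [library, attic, closet, garage, kitchen, patio, studio, terrace]
Visit library; enqueue sauna → queue [attic, closet, garage, kitchen, patio, studio, terrace, sauna]
Visit attic; enqueue study → queue [closet, garage, kitchen, patio, studio, terrace, sauna, study]
Visit closet → queue [garage, kitchen, patio, studio, terrace, sauna, study]
Visit garage → queue [kitchen, patio, studio, terrace, sauna, study]
Visit kitchen → queue [patio, studio, terrace, sauna, study]
Visit patio → queue [studio, terrace, sauna, study]
Visit studio → queue [terrace, sauna, study]
Visit terrace → queue [sauna, study]
Visit sauna → queue [study]
Visit study → queue []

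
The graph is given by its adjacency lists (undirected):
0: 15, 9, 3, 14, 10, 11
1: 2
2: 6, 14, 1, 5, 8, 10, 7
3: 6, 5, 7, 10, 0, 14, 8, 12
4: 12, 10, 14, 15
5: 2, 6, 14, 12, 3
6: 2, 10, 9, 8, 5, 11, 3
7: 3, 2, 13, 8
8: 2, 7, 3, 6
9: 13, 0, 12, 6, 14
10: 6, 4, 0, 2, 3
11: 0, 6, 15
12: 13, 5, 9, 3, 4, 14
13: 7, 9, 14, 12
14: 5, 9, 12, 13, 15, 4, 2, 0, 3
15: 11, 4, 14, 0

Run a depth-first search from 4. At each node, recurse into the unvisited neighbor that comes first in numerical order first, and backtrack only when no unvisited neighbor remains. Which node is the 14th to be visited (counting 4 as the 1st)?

14

Visit 4
4 → 10
10 → 0
0 → 3
3 → 5
5 → 2
2 → 1
2 → 6
6 → 8
8 → 7
7 → 13
13 → 9
9 → 12
12 → 14
14 → 15
15 → 11

Visit order: 4, 10, 0, 3, 5, 2, 1, 6, 8, 7, 13, 9, 12, 14, 15, 11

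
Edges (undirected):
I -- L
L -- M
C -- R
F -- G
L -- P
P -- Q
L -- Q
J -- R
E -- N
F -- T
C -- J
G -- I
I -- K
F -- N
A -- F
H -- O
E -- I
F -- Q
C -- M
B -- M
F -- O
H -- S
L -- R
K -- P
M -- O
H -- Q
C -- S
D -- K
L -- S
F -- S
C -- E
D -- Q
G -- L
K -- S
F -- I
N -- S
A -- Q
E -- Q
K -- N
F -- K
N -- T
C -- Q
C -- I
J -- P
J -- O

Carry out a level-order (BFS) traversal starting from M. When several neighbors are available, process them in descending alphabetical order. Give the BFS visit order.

Visit M; enqueue O, L, C, B → queue [O, L, C, B]
Visit O; enqueue J, H, F → queue [L, C, B, J, H, F]
Visit L; enqueue S, R, Q, P, I, G → queue [C, B, J, H, F, S, R, Q, P, I, G]
Visit C; enqueue E → queue [B, J, H, F, S, R, Q, P, I, G, E]
Visit B → queue [J, H, F, S, R, Q, P, I, G, E]
Visit J → queue [H, F, S, R, Q, P, I, G, E]
Visit H → queue [F, S, R, Q, P, I, G, E]
Visit F; enqueue T, N, K, A → queue [S, R, Q, P, I, G, E, T, N, K, A]
Visit S → queue [R, Q, P, I, G, E, T, N, K, A]
Visit R → queue [Q, P, I, G, E, T, N, K, A]
Visit Q; enqueue D → queue [P, I, G, E, T, N, K, A, D]
Visit P → queue [I, G, E, T, N, K, A, D]
Visit I → queue [G, E, T, N, K, A, D]
Visit G → queue [E, T, N, K, A, D]
Visit E → queue [T, N, K, A, D]
Visit T → queue [N, K, A, D]
Visit N → queue [K, A, D]
Visit K → queue [A, D]
Visit A → queue [D]
Visit D → queue []

M, O, L, C, B, J, H, F, S, R, Q, P, I, G, E, T, N, K, A, D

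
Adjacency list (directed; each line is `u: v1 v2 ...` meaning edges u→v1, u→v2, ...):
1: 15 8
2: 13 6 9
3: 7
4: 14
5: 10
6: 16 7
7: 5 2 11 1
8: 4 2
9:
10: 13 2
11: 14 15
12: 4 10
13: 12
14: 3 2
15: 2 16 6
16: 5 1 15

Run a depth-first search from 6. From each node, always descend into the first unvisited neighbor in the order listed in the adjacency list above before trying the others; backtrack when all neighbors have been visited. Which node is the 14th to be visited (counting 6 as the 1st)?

Visit 6
6 → 16
16 → 5
5 → 10
10 → 13
13 → 12
12 → 4
4 → 14
14 → 3
3 → 7
7 → 2
2 → 9
7 → 11
11 → 15
7 → 1
1 → 8

Visit order: 6, 16, 5, 10, 13, 12, 4, 14, 3, 7, 2, 9, 11, 15, 1, 8

15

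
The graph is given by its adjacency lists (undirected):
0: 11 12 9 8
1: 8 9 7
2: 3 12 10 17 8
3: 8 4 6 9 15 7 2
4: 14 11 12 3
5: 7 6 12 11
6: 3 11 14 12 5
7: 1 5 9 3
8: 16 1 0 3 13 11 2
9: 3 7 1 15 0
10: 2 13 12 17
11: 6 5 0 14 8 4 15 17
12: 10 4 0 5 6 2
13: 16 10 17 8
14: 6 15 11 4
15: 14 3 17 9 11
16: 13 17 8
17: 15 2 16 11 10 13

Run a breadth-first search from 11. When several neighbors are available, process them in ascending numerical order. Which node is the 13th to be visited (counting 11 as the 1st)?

7

Visit 11; enqueue 0, 4, 5, 6, 8, 14, 15, 17 → queue [0, 4, 5, 6, 8, 14, 15, 17]
Visit 0; enqueue 9, 12 → queue [4, 5, 6, 8, 14, 15, 17, 9, 12]
Visit 4; enqueue 3 → queue [5, 6, 8, 14, 15, 17, 9, 12, 3]
Visit 5; enqueue 7 → queue [6, 8, 14, 15, 17, 9, 12, 3, 7]
Visit 6 → queue [8, 14, 15, 17, 9, 12, 3, 7]
Visit 8; enqueue 1, 2, 13, 16 → queue [14, 15, 17, 9, 12, 3, 7, 1, 2, 13, 16]
Visit 14 → queue [15, 17, 9, 12, 3, 7, 1, 2, 13, 16]
Visit 15 → queue [17, 9, 12, 3, 7, 1, 2, 13, 16]
Visit 17; enqueue 10 → queue [9, 12, 3, 7, 1, 2, 13, 16, 10]
Visit 9 → queue [12, 3, 7, 1, 2, 13, 16, 10]
Visit 12 → queue [3, 7, 1, 2, 13, 16, 10]
Visit 3 → queue [7, 1, 2, 13, 16, 10]
Visit 7 → queue [1, 2, 13, 16, 10]
Visit 1 → queue [2, 13, 16, 10]
Visit 2 → queue [13, 16, 10]
Visit 13 → queue [16, 10]
Visit 16 → queue [10]
Visit 10 → queue []

Visit order: 11, 0, 4, 5, 6, 8, 14, 15, 17, 9, 12, 3, 7, 1, 2, 13, 16, 10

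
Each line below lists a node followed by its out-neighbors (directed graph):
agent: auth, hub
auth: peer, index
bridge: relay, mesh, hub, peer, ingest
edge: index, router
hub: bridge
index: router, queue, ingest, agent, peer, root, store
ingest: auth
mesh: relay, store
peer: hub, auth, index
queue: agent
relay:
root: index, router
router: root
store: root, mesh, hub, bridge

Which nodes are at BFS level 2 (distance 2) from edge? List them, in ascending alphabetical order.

Level 0: edge
Level 1: index, router
Level 2: agent, ingest, peer, queue, root, store
Level 3: auth, bridge, hub, mesh
Level 4: relay

agent, ingest, peer, queue, root, store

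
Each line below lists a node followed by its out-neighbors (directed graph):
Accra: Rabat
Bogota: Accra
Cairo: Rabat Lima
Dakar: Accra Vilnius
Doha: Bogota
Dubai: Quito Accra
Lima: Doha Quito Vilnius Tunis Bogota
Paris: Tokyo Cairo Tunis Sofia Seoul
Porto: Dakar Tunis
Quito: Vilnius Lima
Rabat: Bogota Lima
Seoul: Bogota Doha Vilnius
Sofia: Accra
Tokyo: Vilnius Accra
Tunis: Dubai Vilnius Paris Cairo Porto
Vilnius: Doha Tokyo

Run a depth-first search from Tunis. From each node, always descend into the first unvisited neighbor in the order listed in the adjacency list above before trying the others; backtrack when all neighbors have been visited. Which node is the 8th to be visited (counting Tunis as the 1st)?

Rabat

Visit Tunis
Tunis → Dubai
Dubai → Quito
Quito → Vilnius
Vilnius → Doha
Doha → Bogota
Bogota → Accra
Accra → Rabat
Rabat → Lima
Vilnius → Tokyo
Tunis → Paris
Paris → Cairo
Paris → Sofia
Paris → Seoul
Tunis → Porto
Porto → Dakar

Visit order: Tunis, Dubai, Quito, Vilnius, Doha, Bogota, Accra, Rabat, Lima, Tokyo, Paris, Cairo, Sofia, Seoul, Porto, Dakar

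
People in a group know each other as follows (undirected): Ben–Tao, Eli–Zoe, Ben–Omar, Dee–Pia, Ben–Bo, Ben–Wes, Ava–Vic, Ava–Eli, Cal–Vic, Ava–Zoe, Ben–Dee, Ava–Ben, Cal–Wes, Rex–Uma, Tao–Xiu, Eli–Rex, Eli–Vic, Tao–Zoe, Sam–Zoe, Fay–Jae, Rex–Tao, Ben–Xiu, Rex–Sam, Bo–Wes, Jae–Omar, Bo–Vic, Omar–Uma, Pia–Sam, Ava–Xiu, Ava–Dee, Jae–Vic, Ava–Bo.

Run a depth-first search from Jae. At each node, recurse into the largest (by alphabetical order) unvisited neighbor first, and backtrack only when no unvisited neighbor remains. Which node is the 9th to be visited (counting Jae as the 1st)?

Cal

Visit Jae
Jae → Vic
Vic → Eli
Eli → Zoe
Zoe → Tao
Tao → Xiu
Xiu → Ben
Ben → Wes
Wes → Cal
Wes → Bo
Bo → Ava
Ava → Dee
Dee → Pia
Pia → Sam
Sam → Rex
Rex → Uma
Uma → Omar
Jae → Fay

Visit order: Jae, Vic, Eli, Zoe, Tao, Xiu, Ben, Wes, Cal, Bo, Ava, Dee, Pia, Sam, Rex, Uma, Omar, Fay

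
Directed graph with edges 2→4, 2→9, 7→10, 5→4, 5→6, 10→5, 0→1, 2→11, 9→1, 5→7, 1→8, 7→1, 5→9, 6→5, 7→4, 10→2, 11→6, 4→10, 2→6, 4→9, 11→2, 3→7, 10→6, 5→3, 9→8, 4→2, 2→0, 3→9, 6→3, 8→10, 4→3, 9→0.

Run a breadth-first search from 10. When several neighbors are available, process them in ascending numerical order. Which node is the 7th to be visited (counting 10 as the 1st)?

9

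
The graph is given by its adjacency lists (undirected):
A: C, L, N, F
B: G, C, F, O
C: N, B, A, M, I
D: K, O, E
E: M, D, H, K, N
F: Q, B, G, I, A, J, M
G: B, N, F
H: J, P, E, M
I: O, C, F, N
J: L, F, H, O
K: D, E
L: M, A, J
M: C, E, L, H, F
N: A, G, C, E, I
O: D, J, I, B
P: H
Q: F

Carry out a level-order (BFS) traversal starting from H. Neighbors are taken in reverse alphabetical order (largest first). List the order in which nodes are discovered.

H -> P -> M -> J -> E -> L -> F -> C -> O -> N -> K -> D -> A -> Q -> I -> G -> B

Visit H; enqueue P, M, J, E → queue [P, M, J, E]
Visit P → queue [M, J, E]
Visit M; enqueue L, F, C → queue [J, E, L, F, C]
Visit J; enqueue O → queue [E, L, F, C, O]
Visit E; enqueue N, K, D → queue [L, F, C, O, N, K, D]
Visit L; enqueue A → queue [F, C, O, N, K, D, A]
Visit F; enqueue Q, I, G, B → queue [C, O, N, K, D, A, Q, I, G, B]
Visit C → queue [O, N, K, D, A, Q, I, G, B]
Visit O → queue [N, K, D, A, Q, I, G, B]
Visit N → queue [K, D, A, Q, I, G, B]
Visit K → queue [D, A, Q, I, G, B]
Visit D → queue [A, Q, I, G, B]
Visit A → queue [Q, I, G, B]
Visit Q → queue [I, G, B]
Visit I → queue [G, B]
Visit G → queue [B]
Visit B → queue []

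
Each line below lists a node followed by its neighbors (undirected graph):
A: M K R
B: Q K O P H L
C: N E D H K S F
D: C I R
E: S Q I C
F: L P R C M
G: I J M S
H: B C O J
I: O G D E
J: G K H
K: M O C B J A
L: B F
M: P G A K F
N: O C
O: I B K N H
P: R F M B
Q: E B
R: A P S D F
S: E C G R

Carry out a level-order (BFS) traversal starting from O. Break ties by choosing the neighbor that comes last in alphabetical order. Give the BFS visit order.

O, N, K, I, H, B, C, M, J, A, G, E, D, Q, P, L, S, F, R

Visit O; enqueue N, K, I, H, B → queue [N, K, I, H, B]
Visit N; enqueue C → queue [K, I, H, B, C]
Visit K; enqueue M, J, A → queue [I, H, B, C, M, J, A]
Visit I; enqueue G, E, D → queue [H, B, C, M, J, A, G, E, D]
Visit H → queue [B, C, M, J, A, G, E, D]
Visit B; enqueue Q, P, L → queue [C, M, J, A, G, E, D, Q, P, L]
Visit C; enqueue S, F → queue [M, J, A, G, E, D, Q, P, L, S, F]
Visit M → queue [J, A, G, E, D, Q, P, L, S, F]
Visit J → queue [A, G, E, D, Q, P, L, S, F]
Visit A; enqueue R → queue [G, E, D, Q, P, L, S, F, R]
Visit G → queue [E, D, Q, P, L, S, F, R]
Visit E → queue [D, Q, P, L, S, F, R]
Visit D → queue [Q, P, L, S, F, R]
Visit Q → queue [P, L, S, F, R]
Visit P → queue [L, S, F, R]
Visit L → queue [S, F, R]
Visit S → queue [F, R]
Visit F → queue [R]
Visit R → queue []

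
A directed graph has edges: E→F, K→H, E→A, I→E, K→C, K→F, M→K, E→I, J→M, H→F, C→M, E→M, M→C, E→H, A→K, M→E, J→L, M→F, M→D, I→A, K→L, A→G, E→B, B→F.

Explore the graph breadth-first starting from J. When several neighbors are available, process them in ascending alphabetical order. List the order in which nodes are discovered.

J, L, M, C, D, E, F, K, A, B, H, I, G

Visit J; enqueue L, M → queue [L, M]
Visit L → queue [M]
Visit M; enqueue C, D, E, F, K → queue [C, D, E, F, K]
Visit C → queue [D, E, F, K]
Visit D → queue [E, F, K]
Visit E; enqueue A, B, H, I → queue [F, K, A, B, H, I]
Visit F → queue [K, A, B, H, I]
Visit K → queue [A, B, H, I]
Visit A; enqueue G → queue [B, H, I, G]
Visit B → queue [H, I, G]
Visit H → queue [I, G]
Visit I → queue [G]
Visit G → queue []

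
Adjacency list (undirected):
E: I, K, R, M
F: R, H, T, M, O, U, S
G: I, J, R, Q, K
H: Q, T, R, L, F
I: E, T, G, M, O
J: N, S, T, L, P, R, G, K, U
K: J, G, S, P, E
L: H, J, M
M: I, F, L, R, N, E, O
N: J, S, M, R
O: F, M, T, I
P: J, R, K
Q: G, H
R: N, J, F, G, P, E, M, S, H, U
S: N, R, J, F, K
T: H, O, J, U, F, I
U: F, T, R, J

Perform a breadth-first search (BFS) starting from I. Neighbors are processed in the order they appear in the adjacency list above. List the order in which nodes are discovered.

I, E, T, G, M, O, K, R, H, J, U, F, Q, L, N, S, P

Visit I; enqueue E, T, G, M, O → queue [E, T, G, M, O]
Visit E; enqueue K, R → queue [T, G, M, O, K, R]
Visit T; enqueue H, J, U, F → queue [G, M, O, K, R, H, J, U, F]
Visit G; enqueue Q → queue [M, O, K, R, H, J, U, F, Q]
Visit M; enqueue L, N → queue [O, K, R, H, J, U, F, Q, L, N]
Visit O → queue [K, R, H, J, U, F, Q, L, N]
Visit K; enqueue S, P → queue [R, H, J, U, F, Q, L, N, S, P]
Visit R → queue [H, J, U, F, Q, L, N, S, P]
Visit H → queue [J, U, F, Q, L, N, S, P]
Visit J → queue [U, F, Q, L, N, S, P]
Visit U → queue [F, Q, L, N, S, P]
Visit F → queue [Q, L, N, S, P]
Visit Q → queue [L, N, S, P]
Visit L → queue [N, S, P]
Visit N → queue [S, P]
Visit S → queue [P]
Visit P → queue []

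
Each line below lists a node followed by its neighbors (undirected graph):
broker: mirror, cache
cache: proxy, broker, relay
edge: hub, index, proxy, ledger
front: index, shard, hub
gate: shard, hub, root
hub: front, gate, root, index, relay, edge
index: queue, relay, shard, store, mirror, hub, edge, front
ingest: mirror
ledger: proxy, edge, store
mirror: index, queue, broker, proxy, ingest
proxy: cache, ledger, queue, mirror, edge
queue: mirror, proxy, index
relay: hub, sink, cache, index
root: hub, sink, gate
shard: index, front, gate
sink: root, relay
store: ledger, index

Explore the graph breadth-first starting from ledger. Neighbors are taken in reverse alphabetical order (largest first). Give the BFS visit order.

ledger, store, proxy, edge, index, queue, mirror, cache, hub, shard, relay, front, ingest, broker, root, gate, sink

Visit ledger; enqueue store, proxy, edge → queue [store, proxy, edge]
Visit store; enqueue index → queue [proxy, edge, index]
Visit proxy; enqueue queue, mirror, cache → queue [edge, index, queue, mirror, cache]
Visit edge; enqueue hub → queue [index, queue, mirror, cache, hub]
Visit index; enqueue shard, relay, front → queue [queue, mirror, cache, hub, shard, relay, front]
Visit queue → queue [mirror, cache, hub, shard, relay, front]
Visit mirror; enqueue ingest, broker → queue [cache, hub, shard, relay, front, ingest, broker]
Visit cache → queue [hub, shard, relay, front, ingest, broker]
Visit hub; enqueue root, gate → queue [shard, relay, front, ingest, broker, root, gate]
Visit shard → queue [relay, front, ingest, broker, root, gate]
Visit relay; enqueue sink → queue [front, ingest, broker, root, gate, sink]
Visit front → queue [ingest, broker, root, gate, sink]
Visit ingest → queue [broker, root, gate, sink]
Visit broker → queue [root, gate, sink]
Visit root → queue [gate, sink]
Visit gate → queue [sink]
Visit sink → queue []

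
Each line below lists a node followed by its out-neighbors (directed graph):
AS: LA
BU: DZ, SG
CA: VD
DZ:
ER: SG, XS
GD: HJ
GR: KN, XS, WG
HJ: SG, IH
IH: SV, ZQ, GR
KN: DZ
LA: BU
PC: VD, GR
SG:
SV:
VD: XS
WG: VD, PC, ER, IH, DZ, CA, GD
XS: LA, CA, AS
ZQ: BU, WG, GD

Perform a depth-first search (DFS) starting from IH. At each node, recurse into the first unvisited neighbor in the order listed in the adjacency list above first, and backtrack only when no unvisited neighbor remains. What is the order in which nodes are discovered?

Visit IH
IH → SV
IH → ZQ
ZQ → BU
BU → DZ
BU → SG
ZQ → WG
WG → VD
VD → XS
XS → LA
XS → CA
XS → AS
WG → PC
PC → GR
GR → KN
WG → ER
WG → GD
GD → HJ

IH -> SV -> ZQ -> BU -> DZ -> SG -> WG -> VD -> XS -> LA -> CA -> AS -> PC -> GR -> KN -> ER -> GD -> HJ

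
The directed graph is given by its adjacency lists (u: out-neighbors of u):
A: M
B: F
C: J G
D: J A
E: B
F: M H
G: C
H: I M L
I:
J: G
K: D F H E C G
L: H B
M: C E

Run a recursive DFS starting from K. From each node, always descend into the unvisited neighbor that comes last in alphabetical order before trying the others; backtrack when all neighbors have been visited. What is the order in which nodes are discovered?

K, H, M, E, B, F, C, J, G, L, I, D, A

Visit K
K → H
H → M
M → E
E → B
B → F
M → C
C → J
J → G
H → L
H → I
K → D
D → A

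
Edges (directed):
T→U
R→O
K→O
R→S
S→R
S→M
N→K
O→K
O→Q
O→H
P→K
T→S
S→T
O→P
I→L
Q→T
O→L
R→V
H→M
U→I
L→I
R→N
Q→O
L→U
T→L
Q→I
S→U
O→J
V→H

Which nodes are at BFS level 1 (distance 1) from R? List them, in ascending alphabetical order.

Level 0: R
Level 1: N, O, S, V
Level 2: H, J, K, L, M, P, Q, T, U
Level 3: I

N, O, S, V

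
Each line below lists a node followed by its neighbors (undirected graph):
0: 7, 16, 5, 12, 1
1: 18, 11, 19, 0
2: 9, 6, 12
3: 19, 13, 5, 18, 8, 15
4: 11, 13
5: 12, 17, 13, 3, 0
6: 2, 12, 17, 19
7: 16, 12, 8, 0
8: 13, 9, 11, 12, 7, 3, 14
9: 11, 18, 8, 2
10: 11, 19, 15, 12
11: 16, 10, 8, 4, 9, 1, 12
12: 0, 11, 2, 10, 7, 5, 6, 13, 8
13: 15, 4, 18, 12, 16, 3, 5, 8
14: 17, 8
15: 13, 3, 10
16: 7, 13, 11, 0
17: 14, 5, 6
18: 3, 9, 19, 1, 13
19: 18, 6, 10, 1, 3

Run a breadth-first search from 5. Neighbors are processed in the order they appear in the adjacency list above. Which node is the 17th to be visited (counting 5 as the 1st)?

16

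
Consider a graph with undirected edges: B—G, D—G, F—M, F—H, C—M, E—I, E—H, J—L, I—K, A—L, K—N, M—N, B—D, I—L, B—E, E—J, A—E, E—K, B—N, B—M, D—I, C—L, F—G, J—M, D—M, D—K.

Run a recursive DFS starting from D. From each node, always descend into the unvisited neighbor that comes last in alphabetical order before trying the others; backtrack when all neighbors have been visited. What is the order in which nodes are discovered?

D, M, N, K, I, L, J, E, H, F, G, B, A, C

Visit D
D → M
M → N
N → K
K → I
I → L
L → J
J → E
E → H
H → F
F → G
G → B
E → A
L → C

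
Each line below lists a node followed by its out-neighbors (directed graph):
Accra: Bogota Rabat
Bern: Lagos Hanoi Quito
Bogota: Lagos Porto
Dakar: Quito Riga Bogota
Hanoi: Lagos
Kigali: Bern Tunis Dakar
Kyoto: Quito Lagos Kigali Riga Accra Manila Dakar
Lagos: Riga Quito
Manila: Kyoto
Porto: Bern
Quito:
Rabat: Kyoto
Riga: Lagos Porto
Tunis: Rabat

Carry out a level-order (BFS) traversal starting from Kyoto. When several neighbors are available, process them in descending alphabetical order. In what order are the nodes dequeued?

Visit Kyoto; enqueue Riga, Quito, Manila, Lagos, Kigali, Dakar, Accra → queue [Riga, Quito, Manila, Lagos, Kigali, Dakar, Accra]
Visit Riga; enqueue Porto → queue [Quito, Manila, Lagos, Kigali, Dakar, Accra, Porto]
Visit Quito → queue [Manila, Lagos, Kigali, Dakar, Accra, Porto]
Visit Manila → queue [Lagos, Kigali, Dakar, Accra, Porto]
Visit Lagos → queue [Kigali, Dakar, Accra, Porto]
Visit Kigali; enqueue Tunis, Bern → queue [Dakar, Accra, Porto, Tunis, Bern]
Visit Dakar; enqueue Bogota → queue [Accra, Porto, Tunis, Bern, Bogota]
Visit Accra; enqueue Rabat → queue [Porto, Tunis, Bern, Bogota, Rabat]
Visit Porto → queue [Tunis, Bern, Bogota, Rabat]
Visit Tunis → queue [Bern, Bogota, Rabat]
Visit Bern; enqueue Hanoi → queue [Bogota, Rabat, Hanoi]
Visit Bogota → queue [Rabat, Hanoi]
Visit Rabat → queue [Hanoi]
Visit Hanoi → queue []

Kyoto, Riga, Quito, Manila, Lagos, Kigali, Dakar, Accra, Porto, Tunis, Bern, Bogota, Rabat, Hanoi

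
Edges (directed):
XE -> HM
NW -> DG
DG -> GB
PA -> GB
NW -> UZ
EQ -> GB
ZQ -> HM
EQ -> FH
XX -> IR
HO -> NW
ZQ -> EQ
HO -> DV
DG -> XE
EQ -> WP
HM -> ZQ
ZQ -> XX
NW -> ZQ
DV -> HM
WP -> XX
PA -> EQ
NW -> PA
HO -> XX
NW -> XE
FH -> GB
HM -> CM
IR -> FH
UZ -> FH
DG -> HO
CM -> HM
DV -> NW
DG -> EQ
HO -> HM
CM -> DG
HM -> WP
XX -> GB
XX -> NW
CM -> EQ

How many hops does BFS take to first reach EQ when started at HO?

3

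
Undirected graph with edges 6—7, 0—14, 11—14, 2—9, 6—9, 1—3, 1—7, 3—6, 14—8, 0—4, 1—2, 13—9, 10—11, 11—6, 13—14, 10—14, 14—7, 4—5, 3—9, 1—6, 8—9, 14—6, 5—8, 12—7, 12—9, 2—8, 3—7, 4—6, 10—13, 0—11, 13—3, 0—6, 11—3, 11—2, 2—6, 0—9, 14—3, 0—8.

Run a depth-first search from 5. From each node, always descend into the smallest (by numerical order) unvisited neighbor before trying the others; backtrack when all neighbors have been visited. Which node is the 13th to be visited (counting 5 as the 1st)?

Visit 5
5 → 4
4 → 0
0 → 6
6 → 1
1 → 2
2 → 8
8 → 9
9 → 3
3 → 7
7 → 12
7 → 14
14 → 10
10 → 11
10 → 13

Visit order: 5, 4, 0, 6, 1, 2, 8, 9, 3, 7, 12, 14, 10, 11, 13

10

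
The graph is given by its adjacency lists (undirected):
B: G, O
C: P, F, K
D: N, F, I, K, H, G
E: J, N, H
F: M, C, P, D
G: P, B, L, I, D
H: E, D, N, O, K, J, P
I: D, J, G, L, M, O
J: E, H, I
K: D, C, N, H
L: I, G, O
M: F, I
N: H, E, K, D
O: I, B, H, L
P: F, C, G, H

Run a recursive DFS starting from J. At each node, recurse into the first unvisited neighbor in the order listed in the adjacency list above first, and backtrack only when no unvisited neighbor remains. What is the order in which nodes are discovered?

Visit J
J → E
E → N
N → H
H → D
D → F
F → M
M → I
I → G
G → P
P → C
C → K
G → B
B → O
O → L

J -> E -> N -> H -> D -> F -> M -> I -> G -> P -> C -> K -> B -> O -> L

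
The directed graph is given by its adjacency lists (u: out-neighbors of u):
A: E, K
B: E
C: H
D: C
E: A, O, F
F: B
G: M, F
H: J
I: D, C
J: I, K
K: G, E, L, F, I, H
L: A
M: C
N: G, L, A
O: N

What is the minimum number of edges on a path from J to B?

Level 0: J
Level 1: I, K
Level 2: C, D, E, F, G, H, L
Level 3: A, B, M, O
Level 4: N
B first appears at level 3.

3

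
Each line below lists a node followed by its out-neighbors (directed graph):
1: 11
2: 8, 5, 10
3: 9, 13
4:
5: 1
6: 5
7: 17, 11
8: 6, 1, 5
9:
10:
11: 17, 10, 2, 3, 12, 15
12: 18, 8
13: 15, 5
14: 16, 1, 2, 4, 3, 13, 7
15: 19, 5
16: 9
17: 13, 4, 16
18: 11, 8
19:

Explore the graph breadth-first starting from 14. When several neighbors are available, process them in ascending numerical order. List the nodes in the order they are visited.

14, 1, 2, 3, 4, 7, 13, 16, 11, 5, 8, 10, 9, 17, 15, 12, 6, 19, 18

Visit 14; enqueue 1, 2, 3, 4, 7, 13, 16 → queue [1, 2, 3, 4, 7, 13, 16]
Visit 1; enqueue 11 → queue [2, 3, 4, 7, 13, 16, 11]
Visit 2; enqueue 5, 8, 10 → queue [3, 4, 7, 13, 16, 11, 5, 8, 10]
Visit 3; enqueue 9 → queue [4, 7, 13, 16, 11, 5, 8, 10, 9]
Visit 4 → queue [7, 13, 16, 11, 5, 8, 10, 9]
Visit 7; enqueue 17 → queue [13, 16, 11, 5, 8, 10, 9, 17]
Visit 13; enqueue 15 → queue [16, 11, 5, 8, 10, 9, 17, 15]
Visit 16 → queue [11, 5, 8, 10, 9, 17, 15]
Visit 11; enqueue 12 → queue [5, 8, 10, 9, 17, 15, 12]
Visit 5 → queue [8, 10, 9, 17, 15, 12]
Visit 8; enqueue 6 → queue [10, 9, 17, 15, 12, 6]
Visit 10 → queue [9, 17, 15, 12, 6]
Visit 9 → queue [17, 15, 12, 6]
Visit 17 → queue [15, 12, 6]
Visit 15; enqueue 19 → queue [12, 6, 19]
Visit 12; enqueue 18 → queue [6, 19, 18]
Visit 6 → queue [19, 18]
Visit 19 → queue [18]
Visit 18 → queue []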